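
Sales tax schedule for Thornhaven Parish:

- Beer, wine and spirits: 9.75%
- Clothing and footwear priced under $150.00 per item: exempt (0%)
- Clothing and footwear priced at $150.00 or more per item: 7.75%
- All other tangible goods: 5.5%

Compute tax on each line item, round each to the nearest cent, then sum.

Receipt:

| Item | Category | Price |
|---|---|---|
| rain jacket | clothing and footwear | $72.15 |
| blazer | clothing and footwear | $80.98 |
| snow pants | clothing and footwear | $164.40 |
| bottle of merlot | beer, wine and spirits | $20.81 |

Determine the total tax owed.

Rain jacket $72.15: clothing and footwear, under $150.00 → 0% → $0.00
Blazer $80.98: clothing and footwear, under $150.00 → 0% → $0.00
Snow pants $164.40: clothing and footwear, $150.00 or more → 7.75% → $12.74
Bottle of merlot $20.81: beer, wine and spirits → 9.75% → $2.03
Total tax = $12.74 + $2.03 = $14.77

$14.77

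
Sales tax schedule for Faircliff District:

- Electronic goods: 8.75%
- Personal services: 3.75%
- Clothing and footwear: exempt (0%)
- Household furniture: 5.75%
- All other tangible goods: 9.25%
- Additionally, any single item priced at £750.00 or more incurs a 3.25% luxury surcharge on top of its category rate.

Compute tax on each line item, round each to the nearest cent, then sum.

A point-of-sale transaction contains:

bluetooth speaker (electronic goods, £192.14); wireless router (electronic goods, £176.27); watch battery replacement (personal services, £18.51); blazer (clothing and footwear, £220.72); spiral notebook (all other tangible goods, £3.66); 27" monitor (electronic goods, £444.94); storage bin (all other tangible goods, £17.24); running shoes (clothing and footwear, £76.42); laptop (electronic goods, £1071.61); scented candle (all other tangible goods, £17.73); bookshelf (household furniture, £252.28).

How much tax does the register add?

£218.52

Bluetooth speaker £192.14: electronic goods → 8.75% → £16.81
Wireless router £176.27: electronic goods → 8.75% → £15.42
Watch battery replacement £18.51: personal services → 3.75% → £0.69
Blazer £220.72: clothing and footwear → 0% → £0.00
Spiral notebook £3.66: all other tangible goods → 9.25% → £0.34
27" monitor £444.94: electronic goods → 8.75% → £38.93
Storage bin £17.24: all other tangible goods → 9.25% → £1.59
Running shoes £76.42: clothing and footwear → 0% → £0.00
Laptop £1071.61: electronic goods → 8.75% + 3.25% surcharge = 12% → £128.59
Scented candle £17.73: all other tangible goods → 9.25% → £1.64
Bookshelf £252.28: household furniture → 5.75% → £14.51
Total tax = £16.81 + £15.42 + £0.69 + £0.34 + £38.93 + £1.59 + £128.59 + £1.64 + £14.51 = £218.52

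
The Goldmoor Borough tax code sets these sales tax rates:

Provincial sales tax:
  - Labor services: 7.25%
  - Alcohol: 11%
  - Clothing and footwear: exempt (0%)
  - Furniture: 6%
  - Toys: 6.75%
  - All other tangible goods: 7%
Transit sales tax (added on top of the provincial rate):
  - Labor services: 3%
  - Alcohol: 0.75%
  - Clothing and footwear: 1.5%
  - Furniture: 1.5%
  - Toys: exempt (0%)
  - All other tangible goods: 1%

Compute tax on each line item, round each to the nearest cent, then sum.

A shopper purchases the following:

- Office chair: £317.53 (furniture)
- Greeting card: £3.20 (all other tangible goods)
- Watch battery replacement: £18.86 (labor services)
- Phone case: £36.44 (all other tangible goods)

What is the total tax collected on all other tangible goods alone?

Greeting card £3.20: all other tangible goods → 7% + 1% transit = 8% → £0.26
Phone case £36.44: all other tangible goods → 7% + 1% transit = 8% → £2.92
Tax on all other tangible goods = £0.26 + £2.92 = £3.18

£3.18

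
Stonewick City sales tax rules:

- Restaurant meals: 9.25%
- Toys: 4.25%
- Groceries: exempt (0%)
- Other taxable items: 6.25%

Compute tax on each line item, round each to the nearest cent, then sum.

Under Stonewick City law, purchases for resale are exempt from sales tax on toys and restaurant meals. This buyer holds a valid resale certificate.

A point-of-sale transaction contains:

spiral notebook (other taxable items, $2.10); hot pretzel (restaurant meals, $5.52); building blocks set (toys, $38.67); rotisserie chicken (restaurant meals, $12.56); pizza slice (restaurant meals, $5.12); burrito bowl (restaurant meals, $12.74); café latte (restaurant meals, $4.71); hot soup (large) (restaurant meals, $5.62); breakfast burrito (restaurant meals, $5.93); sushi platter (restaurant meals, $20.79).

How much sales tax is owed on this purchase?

Spiral notebook $2.10: other taxable items → 6.25% → $0.13
Hot pretzel $5.52: restaurant meals, buyer-exempt → 0% → $0.00
Building blocks set $38.67: toys, buyer-exempt → 0% → $0.00
Rotisserie chicken $12.56: restaurant meals, buyer-exempt → 0% → $0.00
Pizza slice $5.12: restaurant meals, buyer-exempt → 0% → $0.00
Burrito bowl $12.74: restaurant meals, buyer-exempt → 0% → $0.00
Café latte $4.71: restaurant meals, buyer-exempt → 0% → $0.00
Hot soup (large) $5.62: restaurant meals, buyer-exempt → 0% → $0.00
Breakfast burrito $5.93: restaurant meals, buyer-exempt → 0% → $0.00
Sushi platter $20.79: restaurant meals, buyer-exempt → 0% → $0.00
Total tax = $0.13

$0.13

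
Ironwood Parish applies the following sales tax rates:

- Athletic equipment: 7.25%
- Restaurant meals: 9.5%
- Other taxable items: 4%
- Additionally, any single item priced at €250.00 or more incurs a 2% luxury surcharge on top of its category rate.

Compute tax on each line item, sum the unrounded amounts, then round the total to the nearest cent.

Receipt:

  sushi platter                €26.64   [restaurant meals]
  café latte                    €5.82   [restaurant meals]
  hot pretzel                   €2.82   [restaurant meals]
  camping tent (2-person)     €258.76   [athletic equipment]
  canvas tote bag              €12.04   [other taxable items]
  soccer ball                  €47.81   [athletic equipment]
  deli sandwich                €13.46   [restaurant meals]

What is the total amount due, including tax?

Sushi platter €26.64: restaurant meals → 9.5% → €2.5308
Café latte €5.82: restaurant meals → 9.5% → €0.5529
Hot pretzel €2.82: restaurant meals → 9.5% → €0.2679
Camping tent (2-person) €258.76: athletic equipment → 7.25% + 2% surcharge = 9.25% → €23.9353
Canvas tote bag €12.04: other taxable items → 4% → €0.4816
Soccer ball €47.81: athletic equipment → 7.25% → €3.466225
Deli sandwich €13.46: restaurant meals → 9.5% → €1.2787
Subtotal = €367.35; unrounded tax = €32.513425 → €32.51; total due = €399.86

€399.86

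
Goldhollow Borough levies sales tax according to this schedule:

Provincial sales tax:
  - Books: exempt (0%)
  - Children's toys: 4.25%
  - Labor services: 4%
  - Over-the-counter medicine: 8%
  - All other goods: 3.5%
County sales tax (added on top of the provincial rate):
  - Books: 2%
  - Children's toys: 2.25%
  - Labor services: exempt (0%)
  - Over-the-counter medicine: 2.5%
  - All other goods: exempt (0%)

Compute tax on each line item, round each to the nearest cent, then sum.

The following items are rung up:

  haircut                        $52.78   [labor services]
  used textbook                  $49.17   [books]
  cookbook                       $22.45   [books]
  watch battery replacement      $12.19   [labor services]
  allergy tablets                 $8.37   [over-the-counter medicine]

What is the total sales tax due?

Haircut $52.78: labor services → 4% + 0% county = 4% → $2.11
Used textbook $49.17: books → 0% + 2% county = 2% → $0.98
Cookbook $22.45: books → 0% + 2% county = 2% → $0.45
Watch battery replacement $12.19: labor services → 4% + 0% county = 4% → $0.49
Allergy tablets $8.37: over-the-counter medicine → 8% + 2.5% county = 10.5% → $0.88
Total tax = $2.11 + $0.98 + $0.45 + $0.49 + $0.88 = $4.91

$4.91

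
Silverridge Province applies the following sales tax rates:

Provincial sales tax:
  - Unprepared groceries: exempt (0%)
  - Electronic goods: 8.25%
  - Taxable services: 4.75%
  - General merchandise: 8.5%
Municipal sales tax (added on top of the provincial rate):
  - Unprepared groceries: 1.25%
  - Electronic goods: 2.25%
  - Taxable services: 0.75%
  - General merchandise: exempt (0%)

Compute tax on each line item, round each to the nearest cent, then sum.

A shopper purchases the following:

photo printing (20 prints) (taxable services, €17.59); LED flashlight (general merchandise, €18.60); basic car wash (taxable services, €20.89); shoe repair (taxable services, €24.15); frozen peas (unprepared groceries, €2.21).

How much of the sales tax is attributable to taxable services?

Photo printing (20 prints) €17.59: taxable services → 4.75% + 0.75% municipal = 5.5% → €0.97
Basic car wash €20.89: taxable services → 4.75% + 0.75% municipal = 5.5% → €1.15
Shoe repair €24.15: taxable services → 4.75% + 0.75% municipal = 5.5% → €1.33
Tax on taxable services = €0.97 + €1.15 + €1.33 = €3.45

€3.45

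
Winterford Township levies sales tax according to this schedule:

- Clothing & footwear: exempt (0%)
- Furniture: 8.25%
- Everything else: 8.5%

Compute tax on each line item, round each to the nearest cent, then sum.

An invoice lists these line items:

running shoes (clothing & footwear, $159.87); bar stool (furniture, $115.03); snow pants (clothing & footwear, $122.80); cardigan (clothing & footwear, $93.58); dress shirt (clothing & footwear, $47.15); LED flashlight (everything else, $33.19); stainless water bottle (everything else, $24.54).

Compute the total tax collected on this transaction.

$14.40

Running shoes $159.87: clothing & footwear → 0% → $0.00
Bar stool $115.03: furniture → 8.25% → $9.49
Snow pants $122.80: clothing & footwear → 0% → $0.00
Cardigan $93.58: clothing & footwear → 0% → $0.00
Dress shirt $47.15: clothing & footwear → 0% → $0.00
LED flashlight $33.19: everything else → 8.5% → $2.82
Stainless water bottle $24.54: everything else → 8.5% → $2.09
Total tax = $9.49 + $2.82 + $2.09 = $14.40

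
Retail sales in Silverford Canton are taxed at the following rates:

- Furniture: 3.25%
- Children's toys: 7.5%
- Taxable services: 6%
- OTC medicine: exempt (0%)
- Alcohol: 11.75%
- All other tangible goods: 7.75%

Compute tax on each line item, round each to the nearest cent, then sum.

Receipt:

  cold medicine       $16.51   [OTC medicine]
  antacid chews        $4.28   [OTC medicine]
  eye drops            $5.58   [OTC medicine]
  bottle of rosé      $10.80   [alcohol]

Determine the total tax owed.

$1.27

Cold medicine $16.51: OTC medicine → 0% → $0.00
Antacid chews $4.28: OTC medicine → 0% → $0.00
Eye drops $5.58: OTC medicine → 0% → $0.00
Bottle of rosé $10.80: alcohol → 11.75% → $1.27
Total tax = $1.27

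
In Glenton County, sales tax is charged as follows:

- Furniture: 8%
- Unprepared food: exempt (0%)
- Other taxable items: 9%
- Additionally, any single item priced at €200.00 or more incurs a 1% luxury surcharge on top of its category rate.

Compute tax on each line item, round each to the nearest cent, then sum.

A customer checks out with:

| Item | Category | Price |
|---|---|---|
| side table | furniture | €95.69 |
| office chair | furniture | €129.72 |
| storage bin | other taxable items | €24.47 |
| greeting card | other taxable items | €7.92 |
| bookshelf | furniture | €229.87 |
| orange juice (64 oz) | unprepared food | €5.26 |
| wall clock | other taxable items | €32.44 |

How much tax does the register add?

Side table €95.69: furniture → 8% → €7.66
Office chair €129.72: furniture → 8% → €10.38
Storage bin €24.47: other taxable items → 9% → €2.20
Greeting card €7.92: other taxable items → 9% → €0.71
Bookshelf €229.87: furniture → 8% + 1% surcharge = 9% → €20.69
Orange juice (64 oz) €5.26: unprepared food → 0% → €0.00
Wall clock €32.44: other taxable items → 9% → €2.92
Total tax = €7.66 + €10.38 + €2.20 + €0.71 + €20.69 + €2.92 = €44.56

€44.56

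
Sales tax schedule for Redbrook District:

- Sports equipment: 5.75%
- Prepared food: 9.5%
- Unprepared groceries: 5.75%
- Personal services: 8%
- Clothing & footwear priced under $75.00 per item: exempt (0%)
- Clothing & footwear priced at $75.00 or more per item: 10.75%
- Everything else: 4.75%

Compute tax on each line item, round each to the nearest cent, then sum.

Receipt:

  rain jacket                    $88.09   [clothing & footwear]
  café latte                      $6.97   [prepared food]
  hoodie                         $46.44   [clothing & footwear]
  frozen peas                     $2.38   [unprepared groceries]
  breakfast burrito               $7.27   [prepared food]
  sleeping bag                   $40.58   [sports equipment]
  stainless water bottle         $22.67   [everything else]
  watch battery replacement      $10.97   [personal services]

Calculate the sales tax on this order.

$15.25

Rain jacket $88.09: clothing & footwear, $75.00 or more → 10.75% → $9.47
Café latte $6.97: prepared food → 9.5% → $0.66
Hoodie $46.44: clothing & footwear, under $75.00 → 0% → $0.00
Frozen peas $2.38: unprepared groceries → 5.75% → $0.14
Breakfast burrito $7.27: prepared food → 9.5% → $0.69
Sleeping bag $40.58: sports equipment → 5.75% → $2.33
Stainless water bottle $22.67: everything else → 4.75% → $1.08
Watch battery replacement $10.97: personal services → 8% → $0.88
Total tax = $9.47 + $0.66 + $0.14 + $0.69 + $2.33 + $1.08 + $0.88 = $15.25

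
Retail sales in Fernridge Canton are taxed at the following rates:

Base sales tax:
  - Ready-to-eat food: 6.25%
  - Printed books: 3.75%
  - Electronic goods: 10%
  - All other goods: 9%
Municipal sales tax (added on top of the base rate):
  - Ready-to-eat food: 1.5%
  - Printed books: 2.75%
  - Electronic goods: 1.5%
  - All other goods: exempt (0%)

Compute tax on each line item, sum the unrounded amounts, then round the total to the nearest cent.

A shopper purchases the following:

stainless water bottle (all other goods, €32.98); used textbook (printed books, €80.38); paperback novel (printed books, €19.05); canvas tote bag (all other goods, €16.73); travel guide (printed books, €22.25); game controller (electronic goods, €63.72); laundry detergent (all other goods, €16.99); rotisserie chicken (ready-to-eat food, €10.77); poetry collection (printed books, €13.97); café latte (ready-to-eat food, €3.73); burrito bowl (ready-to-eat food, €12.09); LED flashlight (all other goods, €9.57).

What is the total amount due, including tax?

€327.30

Stainless water bottle €32.98: all other goods → 9% + 0% municipal = 9% → €2.9682
Used textbook €80.38: printed books → 3.75% + 2.75% municipal = 6.5% → €5.2247
Paperback novel €19.05: printed books → 3.75% + 2.75% municipal = 6.5% → €1.23825
Canvas tote bag €16.73: all other goods → 9% + 0% municipal = 9% → €1.5057
Travel guide €22.25: printed books → 3.75% + 2.75% municipal = 6.5% → €1.44625
Game controller €63.72: electronic goods → 10% + 1.5% municipal = 11.5% → €7.3278
Laundry detergent €16.99: all other goods → 9% + 0% municipal = 9% → €1.5291
Rotisserie chicken €10.77: ready-to-eat food → 6.25% + 1.5% municipal = 7.75% → €0.834675
Poetry collection €13.97: printed books → 3.75% + 2.75% municipal = 6.5% → €0.90805
Café latte €3.73: ready-to-eat food → 6.25% + 1.5% municipal = 7.75% → €0.289075
Burrito bowl €12.09: ready-to-eat food → 6.25% + 1.5% municipal = 7.75% → €0.936975
LED flashlight €9.57: all other goods → 9% + 0% municipal = 9% → €0.8613
Subtotal = €302.23; unrounded tax = €25.070075 → €25.07; total due = €327.30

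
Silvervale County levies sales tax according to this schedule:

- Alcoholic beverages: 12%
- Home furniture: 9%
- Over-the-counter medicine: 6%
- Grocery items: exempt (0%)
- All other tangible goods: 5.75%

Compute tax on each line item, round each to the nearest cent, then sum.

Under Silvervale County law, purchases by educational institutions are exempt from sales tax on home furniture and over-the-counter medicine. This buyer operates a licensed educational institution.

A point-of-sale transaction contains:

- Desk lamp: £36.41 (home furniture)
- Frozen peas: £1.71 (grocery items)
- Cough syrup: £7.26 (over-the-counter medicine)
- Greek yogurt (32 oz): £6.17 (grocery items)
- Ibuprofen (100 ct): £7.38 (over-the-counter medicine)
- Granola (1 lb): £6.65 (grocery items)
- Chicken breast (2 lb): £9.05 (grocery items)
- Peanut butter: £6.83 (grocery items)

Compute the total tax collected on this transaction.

£0.00

Desk lamp £36.41: home furniture, buyer-exempt → 0% → £0.00
Frozen peas £1.71: grocery items → 0% → £0.00
Cough syrup £7.26: over-the-counter medicine, buyer-exempt → 0% → £0.00
Greek yogurt (32 oz) £6.17: grocery items → 0% → £0.00
Ibuprofen (100 ct) £7.38: over-the-counter medicine, buyer-exempt → 0% → £0.00
Granola (1 lb) £6.65: grocery items → 0% → £0.00
Chicken breast (2 lb) £9.05: grocery items → 0% → £0.00
Peanut butter £6.83: grocery items → 0% → £0.00
Total tax = £0.00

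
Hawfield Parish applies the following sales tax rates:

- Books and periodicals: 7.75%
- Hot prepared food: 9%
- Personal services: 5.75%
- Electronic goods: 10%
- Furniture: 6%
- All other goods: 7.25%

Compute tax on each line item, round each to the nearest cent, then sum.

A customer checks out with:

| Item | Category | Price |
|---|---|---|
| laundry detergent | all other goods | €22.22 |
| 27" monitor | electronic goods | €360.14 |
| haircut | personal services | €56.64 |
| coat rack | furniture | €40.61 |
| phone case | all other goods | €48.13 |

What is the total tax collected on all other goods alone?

€5.10

Laundry detergent €22.22: all other goods → 7.25% → €1.61
Phone case €48.13: all other goods → 7.25% → €3.49
Tax on all other goods = €1.61 + €3.49 = €5.10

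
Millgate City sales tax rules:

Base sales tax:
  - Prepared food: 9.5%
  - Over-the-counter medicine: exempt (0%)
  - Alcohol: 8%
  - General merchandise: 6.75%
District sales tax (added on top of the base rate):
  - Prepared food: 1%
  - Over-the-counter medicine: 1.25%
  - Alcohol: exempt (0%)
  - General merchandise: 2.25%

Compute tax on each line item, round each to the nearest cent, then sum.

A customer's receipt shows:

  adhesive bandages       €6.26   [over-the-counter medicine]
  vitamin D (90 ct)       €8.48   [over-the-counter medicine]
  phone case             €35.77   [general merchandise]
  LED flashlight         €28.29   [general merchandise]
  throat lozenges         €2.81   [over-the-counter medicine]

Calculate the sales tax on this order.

Adhesive bandages €6.26: over-the-counter medicine → 0% + 1.25% district = 1.25% → €0.08
Vitamin D (90 ct) €8.48: over-the-counter medicine → 0% + 1.25% district = 1.25% → €0.11
Phone case €35.77: general merchandise → 6.75% + 2.25% district = 9% → €3.22
LED flashlight €28.29: general merchandise → 6.75% + 2.25% district = 9% → €2.55
Throat lozenges €2.81: over-the-counter medicine → 0% + 1.25% district = 1.25% → €0.04
Total tax = €0.08 + €0.11 + €3.22 + €2.55 + €0.04 = €6.00

€6.00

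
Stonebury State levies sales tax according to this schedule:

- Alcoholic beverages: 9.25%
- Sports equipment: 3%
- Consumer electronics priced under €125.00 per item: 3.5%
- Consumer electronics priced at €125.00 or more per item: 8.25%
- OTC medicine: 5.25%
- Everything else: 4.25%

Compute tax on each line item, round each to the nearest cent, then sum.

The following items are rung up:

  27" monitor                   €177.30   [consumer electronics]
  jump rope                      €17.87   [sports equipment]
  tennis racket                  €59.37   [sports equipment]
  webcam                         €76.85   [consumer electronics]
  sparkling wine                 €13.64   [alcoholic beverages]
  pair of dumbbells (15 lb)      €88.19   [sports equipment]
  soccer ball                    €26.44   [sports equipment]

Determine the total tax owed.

27" monitor €177.30: consumer electronics, €125.00 or more → 8.25% → €14.63
Jump rope €17.87: sports equipment → 3% → €0.54
Tennis racket €59.37: sports equipment → 3% → €1.78
Webcam €76.85: consumer electronics, under €125.00 → 3.5% → €2.69
Sparkling wine €13.64: alcoholic beverages → 9.25% → €1.26
Pair of dumbbells (15 lb) €88.19: sports equipment → 3% → €2.65
Soccer ball €26.44: sports equipment → 3% → €0.79
Total tax = €14.63 + €0.54 + €1.78 + €2.69 + €1.26 + €2.65 + €0.79 = €24.34

€24.34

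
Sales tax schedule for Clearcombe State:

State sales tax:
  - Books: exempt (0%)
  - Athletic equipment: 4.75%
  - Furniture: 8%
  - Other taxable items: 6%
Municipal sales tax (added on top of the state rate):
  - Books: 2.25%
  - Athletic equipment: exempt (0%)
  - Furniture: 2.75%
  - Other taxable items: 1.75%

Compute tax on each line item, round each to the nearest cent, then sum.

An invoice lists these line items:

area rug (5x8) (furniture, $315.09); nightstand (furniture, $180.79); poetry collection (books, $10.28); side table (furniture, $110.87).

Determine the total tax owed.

$65.45

Area rug (5x8) $315.09: furniture → 8% + 2.75% municipal = 10.75% → $33.87
Nightstand $180.79: furniture → 8% + 2.75% municipal = 10.75% → $19.43
Poetry collection $10.28: books → 0% + 2.25% municipal = 2.25% → $0.23
Side table $110.87: furniture → 8% + 2.75% municipal = 10.75% → $11.92
Total tax = $33.87 + $19.43 + $0.23 + $11.92 = $65.45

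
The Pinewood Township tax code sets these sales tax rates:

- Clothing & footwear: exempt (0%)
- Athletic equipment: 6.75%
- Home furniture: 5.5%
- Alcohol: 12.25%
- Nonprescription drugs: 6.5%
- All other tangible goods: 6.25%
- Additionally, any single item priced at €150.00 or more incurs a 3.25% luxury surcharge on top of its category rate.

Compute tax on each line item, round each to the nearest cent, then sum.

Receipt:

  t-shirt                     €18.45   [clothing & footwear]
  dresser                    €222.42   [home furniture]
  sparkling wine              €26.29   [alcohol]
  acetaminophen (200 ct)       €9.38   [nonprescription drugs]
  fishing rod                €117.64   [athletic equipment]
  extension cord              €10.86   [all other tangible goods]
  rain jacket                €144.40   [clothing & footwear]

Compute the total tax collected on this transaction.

T-shirt €18.45: clothing & footwear → 0% → €0.00
Dresser €222.42: home furniture → 5.5% + 3.25% surcharge = 8.75% → €19.46
Sparkling wine €26.29: alcohol → 12.25% → €3.22
Acetaminophen (200 ct) €9.38: nonprescription drugs → 6.5% → €0.61
Fishing rod €117.64: athletic equipment → 6.75% → €7.94
Extension cord €10.86: all other tangible goods → 6.25% → €0.68
Rain jacket €144.40: clothing & footwear → 0% → €0.00
Total tax = €19.46 + €3.22 + €0.61 + €7.94 + €0.68 = €31.91

€31.91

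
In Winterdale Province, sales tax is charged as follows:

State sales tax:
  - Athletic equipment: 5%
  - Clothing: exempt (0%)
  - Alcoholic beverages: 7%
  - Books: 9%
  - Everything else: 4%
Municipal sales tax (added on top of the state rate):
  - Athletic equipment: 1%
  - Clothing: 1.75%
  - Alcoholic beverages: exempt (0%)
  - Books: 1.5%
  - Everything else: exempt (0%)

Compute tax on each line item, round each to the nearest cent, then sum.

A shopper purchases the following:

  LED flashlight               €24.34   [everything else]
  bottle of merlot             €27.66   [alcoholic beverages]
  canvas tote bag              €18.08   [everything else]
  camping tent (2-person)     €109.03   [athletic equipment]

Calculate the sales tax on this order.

LED flashlight €24.34: everything else → 4% + 0% municipal = 4% → €0.97
Bottle of merlot €27.66: alcoholic beverages → 7% + 0% municipal = 7% → €1.94
Canvas tote bag €18.08: everything else → 4% + 0% municipal = 4% → €0.72
Camping tent (2-person) €109.03: athletic equipment → 5% + 1% municipal = 6% → €6.54
Total tax = €0.97 + €1.94 + €0.72 + €6.54 = €10.17

€10.17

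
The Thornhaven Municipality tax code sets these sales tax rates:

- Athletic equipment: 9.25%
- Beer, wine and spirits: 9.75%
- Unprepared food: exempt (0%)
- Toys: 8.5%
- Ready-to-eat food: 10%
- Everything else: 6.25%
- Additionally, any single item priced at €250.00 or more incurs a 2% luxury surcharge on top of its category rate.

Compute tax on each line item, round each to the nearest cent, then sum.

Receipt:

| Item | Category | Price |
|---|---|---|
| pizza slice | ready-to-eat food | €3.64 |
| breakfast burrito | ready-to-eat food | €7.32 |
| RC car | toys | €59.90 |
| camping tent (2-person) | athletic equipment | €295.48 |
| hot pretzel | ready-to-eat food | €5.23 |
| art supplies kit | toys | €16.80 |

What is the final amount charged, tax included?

Pizza slice €3.64: ready-to-eat food → 10% → €0.36
Breakfast burrito €7.32: ready-to-eat food → 10% → €0.73
RC car €59.90: toys → 8.5% → €5.09
Camping tent (2-person) €295.48: athletic equipment → 9.25% + 2% surcharge = 11.25% → €33.24
Hot pretzel €5.23: ready-to-eat food → 10% → €0.52
Art supplies kit €16.80: toys → 8.5% → €1.43
Subtotal = €388.37; tax = €41.37; total due = €429.74

€429.74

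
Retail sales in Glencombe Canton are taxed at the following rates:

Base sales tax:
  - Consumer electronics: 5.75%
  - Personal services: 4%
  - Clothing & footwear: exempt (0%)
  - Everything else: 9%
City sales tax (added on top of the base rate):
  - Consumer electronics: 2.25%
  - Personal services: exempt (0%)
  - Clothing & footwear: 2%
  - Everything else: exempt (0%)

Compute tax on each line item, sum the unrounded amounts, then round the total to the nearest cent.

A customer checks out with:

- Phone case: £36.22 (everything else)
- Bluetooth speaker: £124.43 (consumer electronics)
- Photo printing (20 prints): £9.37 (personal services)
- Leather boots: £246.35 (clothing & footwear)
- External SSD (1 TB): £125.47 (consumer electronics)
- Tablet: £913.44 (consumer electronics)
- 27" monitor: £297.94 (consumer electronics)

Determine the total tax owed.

£125.46

Phone case £36.22: everything else → 9% + 0% city = 9% → £3.2598
Bluetooth speaker £124.43: consumer electronics → 5.75% + 2.25% city = 8% → £9.9544
Photo printing (20 prints) £9.37: personal services → 4% + 0% city = 4% → £0.3748
Leather boots £246.35: clothing & footwear → 0% + 2% city = 2% → £4.927
External SSD (1 TB) £125.47: consumer electronics → 5.75% + 2.25% city = 8% → £10.0376
Tablet £913.44: consumer electronics → 5.75% + 2.25% city = 8% → £73.0752
27" monitor £297.94: consumer electronics → 5.75% + 2.25% city = 8% → £23.8352
Unrounded tax sum = £125.464 → £125.46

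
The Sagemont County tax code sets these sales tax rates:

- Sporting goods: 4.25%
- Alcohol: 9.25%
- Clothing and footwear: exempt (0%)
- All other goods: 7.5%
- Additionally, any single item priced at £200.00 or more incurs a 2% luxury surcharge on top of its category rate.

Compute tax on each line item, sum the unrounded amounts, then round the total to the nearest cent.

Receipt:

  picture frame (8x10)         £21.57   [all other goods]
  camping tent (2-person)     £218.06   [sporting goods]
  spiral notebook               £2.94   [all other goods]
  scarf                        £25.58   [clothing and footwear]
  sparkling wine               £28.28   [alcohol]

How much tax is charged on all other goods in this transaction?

£1.84

Picture frame (8x10) £21.57: all other goods → 7.5% → £1.61775
Spiral notebook £2.94: all other goods → 7.5% → £0.2205
Tax on all other goods: unrounded sum = £1.83825 → £1.84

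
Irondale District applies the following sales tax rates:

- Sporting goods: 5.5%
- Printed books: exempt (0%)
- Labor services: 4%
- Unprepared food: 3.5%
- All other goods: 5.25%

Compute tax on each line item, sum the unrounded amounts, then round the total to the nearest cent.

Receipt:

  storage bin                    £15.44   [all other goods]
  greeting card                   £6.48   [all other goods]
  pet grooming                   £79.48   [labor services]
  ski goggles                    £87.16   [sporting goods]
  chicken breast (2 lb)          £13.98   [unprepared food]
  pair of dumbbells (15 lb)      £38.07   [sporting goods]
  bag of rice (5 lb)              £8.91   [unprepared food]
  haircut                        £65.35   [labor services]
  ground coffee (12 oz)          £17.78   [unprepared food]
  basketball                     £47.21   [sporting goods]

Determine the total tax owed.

Storage bin £15.44: all other goods → 5.25% → £0.8106
Greeting card £6.48: all other goods → 5.25% → £0.3402
Pet grooming £79.48: labor services → 4% → £3.1792
Ski goggles £87.16: sporting goods → 5.5% → £4.7938
Chicken breast (2 lb) £13.98: unprepared food → 3.5% → £0.4893
Pair of dumbbells (15 lb) £38.07: sporting goods → 5.5% → £2.09385
Bag of rice (5 lb) £8.91: unprepared food → 3.5% → £0.31185
Haircut £65.35: labor services → 4% → £2.614
Ground coffee (12 oz) £17.78: unprepared food → 3.5% → £0.6223
Basketball £47.21: sporting goods → 5.5% → £2.59655
Unrounded tax sum = £17.85165 → £17.85

£17.85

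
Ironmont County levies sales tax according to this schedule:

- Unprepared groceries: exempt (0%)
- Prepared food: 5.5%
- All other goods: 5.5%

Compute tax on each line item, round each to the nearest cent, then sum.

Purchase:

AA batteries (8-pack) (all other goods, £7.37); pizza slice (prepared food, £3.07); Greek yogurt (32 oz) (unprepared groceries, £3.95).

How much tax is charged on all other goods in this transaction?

£0.41

AA batteries (8-pack) £7.37: all other goods → 5.5% → £0.41
Tax on all other goods = £0.41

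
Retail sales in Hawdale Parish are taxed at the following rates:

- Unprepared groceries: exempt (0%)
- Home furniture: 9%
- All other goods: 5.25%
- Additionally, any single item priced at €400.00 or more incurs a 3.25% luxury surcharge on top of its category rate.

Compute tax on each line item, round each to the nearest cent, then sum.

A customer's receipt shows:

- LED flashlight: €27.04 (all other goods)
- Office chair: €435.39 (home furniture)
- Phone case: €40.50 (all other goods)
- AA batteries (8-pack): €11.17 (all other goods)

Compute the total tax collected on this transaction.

€57.48

LED flashlight €27.04: all other goods → 5.25% → €1.42
Office chair €435.39: home furniture → 9% + 3.25% surcharge = 12.25% → €53.34
Phone case €40.50: all other goods → 5.25% → €2.13
AA batteries (8-pack) €11.17: all other goods → 5.25% → €0.59
Total tax = €1.42 + €53.34 + €2.13 + €0.59 = €57.48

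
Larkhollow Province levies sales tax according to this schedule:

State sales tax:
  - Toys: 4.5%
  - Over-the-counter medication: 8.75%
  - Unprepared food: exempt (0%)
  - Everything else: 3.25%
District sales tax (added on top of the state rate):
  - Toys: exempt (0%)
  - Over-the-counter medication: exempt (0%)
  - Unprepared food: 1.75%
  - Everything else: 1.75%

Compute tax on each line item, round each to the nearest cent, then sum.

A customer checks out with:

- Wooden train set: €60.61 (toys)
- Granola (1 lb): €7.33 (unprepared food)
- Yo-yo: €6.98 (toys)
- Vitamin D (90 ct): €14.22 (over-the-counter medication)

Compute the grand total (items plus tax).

Wooden train set €60.61: toys → 4.5% + 0% district = 4.5% → €2.73
Granola (1 lb) €7.33: unprepared food → 0% + 1.75% district = 1.75% → €0.13
Yo-yo €6.98: toys → 4.5% + 0% district = 4.5% → €0.31
Vitamin D (90 ct) €14.22: over-the-counter medication → 8.75% + 0% district = 8.75% → €1.24
Subtotal = €89.14; tax = €4.41; total due = €93.55

€93.55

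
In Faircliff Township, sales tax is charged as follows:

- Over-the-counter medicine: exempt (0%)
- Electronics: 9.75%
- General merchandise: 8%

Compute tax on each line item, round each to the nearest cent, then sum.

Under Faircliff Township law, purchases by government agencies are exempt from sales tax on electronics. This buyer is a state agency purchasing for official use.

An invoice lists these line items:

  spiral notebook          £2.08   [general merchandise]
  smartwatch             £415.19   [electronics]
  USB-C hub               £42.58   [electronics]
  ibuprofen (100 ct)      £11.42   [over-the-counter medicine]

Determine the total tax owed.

£0.17

Spiral notebook £2.08: general merchandise → 8% → £0.17
Smartwatch £415.19: electronics, buyer-exempt → 0% → £0.00
USB-C hub £42.58: electronics, buyer-exempt → 0% → £0.00
Ibuprofen (100 ct) £11.42: over-the-counter medicine → 0% → £0.00
Total tax = £0.17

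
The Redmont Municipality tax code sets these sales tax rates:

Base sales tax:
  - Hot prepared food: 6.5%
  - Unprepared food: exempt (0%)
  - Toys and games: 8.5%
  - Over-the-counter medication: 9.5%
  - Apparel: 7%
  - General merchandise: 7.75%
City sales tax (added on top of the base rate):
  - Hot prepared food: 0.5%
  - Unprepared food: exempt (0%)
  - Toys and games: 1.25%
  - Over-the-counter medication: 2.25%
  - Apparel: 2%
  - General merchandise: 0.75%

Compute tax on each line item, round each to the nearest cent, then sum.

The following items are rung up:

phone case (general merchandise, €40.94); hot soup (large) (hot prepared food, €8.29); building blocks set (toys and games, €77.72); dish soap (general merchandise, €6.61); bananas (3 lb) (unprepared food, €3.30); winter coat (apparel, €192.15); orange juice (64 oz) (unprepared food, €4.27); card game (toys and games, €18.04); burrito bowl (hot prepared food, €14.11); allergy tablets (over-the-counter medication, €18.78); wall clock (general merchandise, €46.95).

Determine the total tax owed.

€38.44

Phone case €40.94: general merchandise → 7.75% + 0.75% city = 8.5% → €3.48
Hot soup (large) €8.29: hot prepared food → 6.5% + 0.5% city = 7% → €0.58
Building blocks set €77.72: toys and games → 8.5% + 1.25% city = 9.75% → €7.58
Dish soap €6.61: general merchandise → 7.75% + 0.75% city = 8.5% → €0.56
Bananas (3 lb) €3.30: unprepared food → 0% + 0% city = 0% → €0.00
Winter coat €192.15: apparel → 7% + 2% city = 9% → €17.29
Orange juice (64 oz) €4.27: unprepared food → 0% + 0% city = 0% → €0.00
Card game €18.04: toys and games → 8.5% + 1.25% city = 9.75% → €1.76
Burrito bowl €14.11: hot prepared food → 6.5% + 0.5% city = 7% → €0.99
Allergy tablets €18.78: over-the-counter medication → 9.5% + 2.25% city = 11.75% → €2.21
Wall clock €46.95: general merchandise → 7.75% + 0.75% city = 8.5% → €3.99
Total tax = €3.48 + €0.58 + €7.58 + €0.56 + €17.29 + €1.76 + €0.99 + €2.21 + €3.99 = €38.44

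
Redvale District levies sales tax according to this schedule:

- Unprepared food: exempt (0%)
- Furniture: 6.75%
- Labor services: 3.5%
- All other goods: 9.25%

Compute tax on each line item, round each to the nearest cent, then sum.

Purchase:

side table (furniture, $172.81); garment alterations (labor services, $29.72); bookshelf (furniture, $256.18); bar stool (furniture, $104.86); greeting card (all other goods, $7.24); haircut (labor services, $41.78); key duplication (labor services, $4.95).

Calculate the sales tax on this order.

Side table $172.81: furniture → 6.75% → $11.66
Garment alterations $29.72: labor services → 3.5% → $1.04
Bookshelf $256.18: furniture → 6.75% → $17.29
Bar stool $104.86: furniture → 6.75% → $7.08
Greeting card $7.24: all other goods → 9.25% → $0.67
Haircut $41.78: labor services → 3.5% → $1.46
Key duplication $4.95: labor services → 3.5% → $0.17
Total tax = $11.66 + $1.04 + $17.29 + $7.08 + $0.67 + $1.46 + $0.17 = $39.37

$39.37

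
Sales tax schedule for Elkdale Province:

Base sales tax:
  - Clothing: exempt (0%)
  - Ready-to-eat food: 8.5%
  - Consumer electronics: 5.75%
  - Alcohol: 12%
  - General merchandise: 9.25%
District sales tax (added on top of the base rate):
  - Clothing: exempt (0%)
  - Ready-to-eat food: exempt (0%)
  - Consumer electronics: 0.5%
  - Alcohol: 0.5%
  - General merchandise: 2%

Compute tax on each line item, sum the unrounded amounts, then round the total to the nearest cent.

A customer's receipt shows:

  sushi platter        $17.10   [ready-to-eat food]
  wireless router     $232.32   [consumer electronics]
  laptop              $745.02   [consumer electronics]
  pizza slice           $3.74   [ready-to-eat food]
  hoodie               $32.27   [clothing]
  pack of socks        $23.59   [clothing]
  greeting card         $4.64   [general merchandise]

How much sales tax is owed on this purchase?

$63.38

Sushi platter $17.10: ready-to-eat food → 8.5% + 0% district = 8.5% → $1.4535
Wireless router $232.32: consumer electronics → 5.75% + 0.5% district = 6.25% → $14.52
Laptop $745.02: consumer electronics → 5.75% + 0.5% district = 6.25% → $46.56375
Pizza slice $3.74: ready-to-eat food → 8.5% + 0% district = 8.5% → $0.3179
Hoodie $32.27: clothing → 0% + 0% district = 0% → $0.00
Pack of socks $23.59: clothing → 0% + 0% district = 0% → $0.00
Greeting card $4.64: general merchandise → 9.25% + 2% district = 11.25% → $0.522
Unrounded tax sum = $63.37715 → $63.38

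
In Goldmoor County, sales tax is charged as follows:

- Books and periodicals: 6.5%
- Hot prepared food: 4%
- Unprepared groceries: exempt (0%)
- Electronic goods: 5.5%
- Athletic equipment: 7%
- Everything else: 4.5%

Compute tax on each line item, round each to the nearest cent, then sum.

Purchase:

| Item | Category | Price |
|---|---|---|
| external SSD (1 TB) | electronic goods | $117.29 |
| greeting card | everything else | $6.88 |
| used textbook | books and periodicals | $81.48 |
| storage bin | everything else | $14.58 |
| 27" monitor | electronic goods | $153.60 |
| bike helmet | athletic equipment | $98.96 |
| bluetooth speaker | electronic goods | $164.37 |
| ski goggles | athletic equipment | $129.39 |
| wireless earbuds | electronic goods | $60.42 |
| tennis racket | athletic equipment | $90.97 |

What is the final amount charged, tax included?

External SSD (1 TB) $117.29: electronic goods → 5.5% → $6.45
Greeting card $6.88: everything else → 4.5% → $0.31
Used textbook $81.48: books and periodicals → 6.5% → $5.30
Storage bin $14.58: everything else → 4.5% → $0.66
27" monitor $153.60: electronic goods → 5.5% → $8.45
Bike helmet $98.96: athletic equipment → 7% → $6.93
Bluetooth speaker $164.37: electronic goods → 5.5% → $9.04
Ski goggles $129.39: athletic equipment → 7% → $9.06
Wireless earbuds $60.42: electronic goods → 5.5% → $3.32
Tennis racket $90.97: athletic equipment → 7% → $6.37
Subtotal = $917.94; tax = $55.89; total due = $973.83

$973.83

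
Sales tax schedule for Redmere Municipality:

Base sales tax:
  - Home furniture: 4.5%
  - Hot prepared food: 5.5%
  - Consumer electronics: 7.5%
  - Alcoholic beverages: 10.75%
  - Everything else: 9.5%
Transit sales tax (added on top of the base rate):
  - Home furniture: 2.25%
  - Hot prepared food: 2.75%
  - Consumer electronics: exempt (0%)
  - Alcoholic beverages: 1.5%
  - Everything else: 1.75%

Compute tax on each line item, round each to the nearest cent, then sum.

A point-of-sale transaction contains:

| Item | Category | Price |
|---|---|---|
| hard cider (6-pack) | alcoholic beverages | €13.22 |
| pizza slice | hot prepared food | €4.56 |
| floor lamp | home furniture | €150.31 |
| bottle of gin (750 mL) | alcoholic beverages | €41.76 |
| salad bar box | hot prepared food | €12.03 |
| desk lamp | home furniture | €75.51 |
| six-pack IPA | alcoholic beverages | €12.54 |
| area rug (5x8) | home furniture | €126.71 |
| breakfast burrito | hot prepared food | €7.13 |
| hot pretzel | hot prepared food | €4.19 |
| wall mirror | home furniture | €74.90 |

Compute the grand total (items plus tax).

€562.31

Hard cider (6-pack) €13.22: alcoholic beverages → 10.75% + 1.5% transit = 12.25% → €1.62
Pizza slice €4.56: hot prepared food → 5.5% + 2.75% transit = 8.25% → €0.38
Floor lamp €150.31: home furniture → 4.5% + 2.25% transit = 6.75% → €10.15
Bottle of gin (750 mL) €41.76: alcoholic beverages → 10.75% + 1.5% transit = 12.25% → €5.12
Salad bar box €12.03: hot prepared food → 5.5% + 2.75% transit = 8.25% → €0.99
Desk lamp €75.51: home furniture → 4.5% + 2.25% transit = 6.75% → €5.10
Six-pack IPA €12.54: alcoholic beverages → 10.75% + 1.5% transit = 12.25% → €1.54
Area rug (5x8) €126.71: home furniture → 4.5% + 2.25% transit = 6.75% → €8.55
Breakfast burrito €7.13: hot prepared food → 5.5% + 2.75% transit = 8.25% → €0.59
Hot pretzel €4.19: hot prepared food → 5.5% + 2.75% transit = 8.25% → €0.35
Wall mirror €74.90: home furniture → 4.5% + 2.25% transit = 6.75% → €5.06
Subtotal = €522.86; tax = €39.45; total due = €562.31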